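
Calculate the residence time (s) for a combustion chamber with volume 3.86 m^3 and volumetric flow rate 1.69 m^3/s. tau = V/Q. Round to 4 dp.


tau = V / Q_flow
tau = 3.86 / 1.69 = 2.2840 s


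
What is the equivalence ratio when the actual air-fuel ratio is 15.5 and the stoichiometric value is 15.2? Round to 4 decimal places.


phi = AFR_stoich / AFR_actual
phi = 15.2 / 15.5 = 0.9806


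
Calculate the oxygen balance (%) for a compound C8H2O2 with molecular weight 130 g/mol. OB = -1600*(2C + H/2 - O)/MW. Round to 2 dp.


OB = -1600 * (2C + H/2 - O) / MW
Inner = 2*8 + 2/2 - 2 = 15.00
OB = -1600 * 15.00 / 130 = -184.62%


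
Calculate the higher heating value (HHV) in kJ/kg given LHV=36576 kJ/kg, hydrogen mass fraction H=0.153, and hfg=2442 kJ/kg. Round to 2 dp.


HHV = LHV + hfg * 9 * H
Water addition = 2442 * 9 * 0.153 = 3362.634 kJ/kg
HHV = 36576 + 3362.634 = 39938.63 kJ/kg


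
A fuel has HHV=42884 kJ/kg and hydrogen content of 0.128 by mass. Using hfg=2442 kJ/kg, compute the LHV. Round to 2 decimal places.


LHV = HHV - hfg * 9 * H
Water correction = 2442 * 9 * 0.128 = 2813.184 kJ/kg
LHV = 42884 - 2813.184 = 40070.82 kJ/kg


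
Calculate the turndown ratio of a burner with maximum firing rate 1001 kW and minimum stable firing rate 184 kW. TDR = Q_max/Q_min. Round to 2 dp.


TDR = Q_max / Q_min
TDR = 1001 / 184 = 5.44


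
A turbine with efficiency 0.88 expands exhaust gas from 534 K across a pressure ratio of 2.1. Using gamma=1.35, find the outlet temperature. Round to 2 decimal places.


T_out = T_in * (1 - eta * (1 - PR^(-(gamma-1)/gamma)))
Exponent = -(1.35-1)/1.35 = -0.25925926
PR^exp = 2.1^(-0.25925926) = 0.82501466
Factor = 1 - 0.88*(1 - 0.82501466) = 0.84601290
T_out = 534 * 0.84601290 = 451.77 K


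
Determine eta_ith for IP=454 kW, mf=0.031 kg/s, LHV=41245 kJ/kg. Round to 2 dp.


eta_ith = (IP / (mf * LHV)) * 100
Denominator = 0.031 * 41245 = 1278.5950 kW
eta_ith = (454 / 1278.5950) * 100 = 35.51%


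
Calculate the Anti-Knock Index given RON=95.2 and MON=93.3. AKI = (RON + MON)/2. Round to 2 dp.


AKI = (RON + MON) / 2
AKI = (95.2 + 93.3) / 2
AKI = 188.5 / 2 = 94.25


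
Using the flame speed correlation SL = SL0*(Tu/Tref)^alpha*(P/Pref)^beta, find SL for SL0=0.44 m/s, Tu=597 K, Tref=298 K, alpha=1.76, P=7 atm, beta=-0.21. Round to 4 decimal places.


SL = SL0 * (Tu/Tref)^alpha * (P/Pref)^beta
T ratio = 597/298 = 2.00335570
(T ratio)^alpha = 2.00335570^1.76 = 3.396989
(P/Pref)^beta = 7^(-0.21) = 0.664553
SL = 0.44 * 3.396989 * 0.664553 = 0.9933 m/s


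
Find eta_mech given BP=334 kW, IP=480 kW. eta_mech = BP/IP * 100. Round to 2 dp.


eta_mech = (BP / IP) * 100
Ratio = 334 / 480 = 0.6958
eta_mech = 0.6958 * 100 = 69.58%


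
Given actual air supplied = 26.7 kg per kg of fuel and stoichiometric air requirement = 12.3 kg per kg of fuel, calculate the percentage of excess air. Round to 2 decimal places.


Excess air = actual - stoichiometric = 26.7 - 12.3 = 14.40 kg/kg fuel
Excess air % = (excess / stoich) * 100 = (14.40 / 12.3) * 100 = 117.07%


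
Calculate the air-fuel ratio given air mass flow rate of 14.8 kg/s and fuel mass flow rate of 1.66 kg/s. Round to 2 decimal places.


AFR = m_air / m_fuel
AFR = 14.8 / 1.66 = 8.92


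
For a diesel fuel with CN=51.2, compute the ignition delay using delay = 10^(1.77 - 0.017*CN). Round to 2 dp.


delay = 10^(1.77 - 0.017*CN)
Exponent = 1.77 - 0.017*51.2 = 0.8996
delay = 10^0.8996 = 7.94 ms


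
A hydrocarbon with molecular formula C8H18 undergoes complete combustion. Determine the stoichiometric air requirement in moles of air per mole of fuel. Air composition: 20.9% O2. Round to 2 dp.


Balanced combustion: C8H18 + 12.5 O2 -> 8 CO2 + 9 H2O
O2 needed = C + H/4 = 8 + 18/4 = 12.50 moles
Air moles = O2 / 0.209 = 12.50 / 0.209 = 59.81 moles air


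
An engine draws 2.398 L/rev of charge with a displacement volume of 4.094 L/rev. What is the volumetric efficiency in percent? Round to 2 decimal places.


eta_v = (V_actual / V_disp) * 100
Ratio = 2.398 / 4.094 = 0.5857
eta_v = 0.5857 * 100 = 58.57%


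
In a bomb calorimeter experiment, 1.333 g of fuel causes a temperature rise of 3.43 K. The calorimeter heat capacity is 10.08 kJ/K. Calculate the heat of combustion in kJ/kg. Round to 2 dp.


Hc = C_cal * delta_T / m_fuel
Q_released = 10.08 * 3.43 = 34.5744 kJ
m_fuel = 1.333 g = 1.333/1000 kg = 0.001333 kg
Hc = 34.5744 / 0.001333 = 25937.28 kJ/kg


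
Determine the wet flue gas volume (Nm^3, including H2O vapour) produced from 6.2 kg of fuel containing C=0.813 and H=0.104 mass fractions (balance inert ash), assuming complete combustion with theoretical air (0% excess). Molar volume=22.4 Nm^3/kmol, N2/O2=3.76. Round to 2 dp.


Per kg fuel: CO2 = (C/12 kmol)*22.4 = (0.813/12)*22.4 = 1.51760 Nm^3
Per kg fuel: H2O = (H/2 kmol)*22.4 = (0.104/2)*22.4 = 1.16480 Nm^3
O2 needed per kg fuel = C/12 + H/4 = 0.813/12 + 0.104/4 = 0.09375000 kmol
Per kg fuel: N2 = O2*3.76*22.4 = 0.09375000*3.76*22.4 = 7.89600 Nm^3
Total per kg = 1.51760 + 1.16480 + 7.89600 = 10.57840 Nm^3
Total = 10.57840 * 6.2 = 65.59 Nm^3


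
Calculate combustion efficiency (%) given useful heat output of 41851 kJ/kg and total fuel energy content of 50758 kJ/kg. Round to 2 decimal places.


Efficiency = (Q_useful / Q_fuel) * 100
Efficiency = (41851 / 50758) * 100
Efficiency = 0.8245 * 100 = 82.45%


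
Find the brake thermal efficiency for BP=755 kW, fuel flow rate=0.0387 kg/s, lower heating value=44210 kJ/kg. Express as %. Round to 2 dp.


eta_BTE = (BP / (mf * LHV)) * 100
Denominator = 0.0387 * 44210 = 1710.9270 kW
eta_BTE = (755 / 1710.9270) * 100 = 44.13%


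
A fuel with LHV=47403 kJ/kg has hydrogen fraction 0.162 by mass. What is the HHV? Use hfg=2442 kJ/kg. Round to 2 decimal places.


HHV = LHV + hfg * 9 * H
Water addition = 2442 * 9 * 0.162 = 3560.436 kJ/kg
HHV = 47403 + 3560.436 = 50963.44 kJ/kg


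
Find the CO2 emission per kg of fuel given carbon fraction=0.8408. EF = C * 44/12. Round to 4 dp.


EF = C_frac * (M_CO2 / M_C)
EF = 0.8408 * (44/12)
EF = 0.8408 * 3.666667 = 3.0829 kg_CO2/kg_fuel


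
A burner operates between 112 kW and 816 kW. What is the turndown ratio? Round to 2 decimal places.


TDR = Q_max / Q_min
TDR = 816 / 112 = 7.29


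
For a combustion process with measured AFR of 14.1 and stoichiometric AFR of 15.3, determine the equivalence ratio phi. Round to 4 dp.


phi = AFR_stoich / AFR_actual
phi = 15.3 / 14.1 = 1.0851


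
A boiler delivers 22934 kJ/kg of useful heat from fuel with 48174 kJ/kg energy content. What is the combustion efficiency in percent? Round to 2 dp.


Efficiency = (Q_useful / Q_fuel) * 100
Efficiency = (22934 / 48174) * 100
Efficiency = 0.4761 * 100 = 47.61%


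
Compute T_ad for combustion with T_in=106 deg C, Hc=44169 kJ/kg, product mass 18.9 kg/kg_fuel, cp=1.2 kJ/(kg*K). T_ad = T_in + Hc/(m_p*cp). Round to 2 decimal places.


T_ad = T_in + Hc / (m_p * cp)
Denominator = 18.9 * 1.2 = 22.6800
Temperature rise = 44169 / 22.6800 = 1947.49 K
T_ad = 106 + 1947.49 = 2053.49 deg C


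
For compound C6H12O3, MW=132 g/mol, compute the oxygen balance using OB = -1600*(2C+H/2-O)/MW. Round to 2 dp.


OB = -1600 * (2C + H/2 - O) / MW
Inner = 2*6 + 12/2 - 3 = 15.00
OB = -1600 * 15.00 / 132 = -181.82%


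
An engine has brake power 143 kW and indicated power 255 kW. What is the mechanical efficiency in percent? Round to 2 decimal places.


eta_mech = (BP / IP) * 100
Ratio = 143 / 255 = 0.5608
eta_mech = 0.5608 * 100 = 56.08%


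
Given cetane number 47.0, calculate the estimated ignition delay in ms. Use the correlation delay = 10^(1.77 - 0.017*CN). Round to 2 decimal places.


delay = 10^(1.77 - 0.017*CN)
Exponent = 1.77 - 0.017*47.0 = 0.9710
delay = 10^0.9710 = 9.35 ms


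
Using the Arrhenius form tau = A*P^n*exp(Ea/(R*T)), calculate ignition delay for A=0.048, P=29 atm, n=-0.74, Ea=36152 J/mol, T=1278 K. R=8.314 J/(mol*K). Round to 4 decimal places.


tau = A * P^n * exp(Ea/(R*T))
P^n = 29^(-0.74) = 0.08276095
Ea/(R*T) = 36152/(8.314*1278) = 3.402448
exp(Ea/(R*T)) = 30.037532
tau = 0.048 * 0.08276095 * 30.037532 = 0.1193 ms


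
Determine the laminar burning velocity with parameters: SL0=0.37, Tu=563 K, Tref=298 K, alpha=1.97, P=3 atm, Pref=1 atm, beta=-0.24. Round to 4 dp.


SL = SL0 * (Tu/Tref)^alpha * (P/Pref)^beta
T ratio = 563/298 = 1.88926174
(T ratio)^alpha = 1.88926174^1.97 = 3.501834
(P/Pref)^beta = 3^(-0.24) = 0.768229
SL = 0.37 * 3.501834 * 0.768229 = 0.9954 m/s


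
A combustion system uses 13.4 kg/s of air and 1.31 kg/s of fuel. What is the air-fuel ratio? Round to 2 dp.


AFR = m_air / m_fuel
AFR = 13.4 / 1.31 = 10.23


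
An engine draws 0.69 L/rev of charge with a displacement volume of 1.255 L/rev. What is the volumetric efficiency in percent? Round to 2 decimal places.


eta_v = (V_actual / V_disp) * 100
Ratio = 0.69 / 1.255 = 0.5498
eta_v = 0.5498 * 100 = 54.98%


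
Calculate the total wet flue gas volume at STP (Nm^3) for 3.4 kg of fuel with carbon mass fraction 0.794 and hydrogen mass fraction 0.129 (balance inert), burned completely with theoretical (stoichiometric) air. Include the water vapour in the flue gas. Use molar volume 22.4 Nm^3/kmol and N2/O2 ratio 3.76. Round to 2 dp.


Per kg fuel: CO2 = (C/12 kmol)*22.4 = (0.794/12)*22.4 = 1.48213 Nm^3
Per kg fuel: H2O = (H/2 kmol)*22.4 = (0.129/2)*22.4 = 1.44480 Nm^3
O2 needed per kg fuel = C/12 + H/4 = 0.794/12 + 0.129/4 = 0.09841667 kmol
Per kg fuel: N2 = O2*3.76*22.4 = 0.09841667*3.76*22.4 = 8.28905 Nm^3
Total per kg = 1.48213 + 1.44480 + 8.28905 = 11.21598 Nm^3
Total = 11.21598 * 3.4 = 38.13 Nm^3


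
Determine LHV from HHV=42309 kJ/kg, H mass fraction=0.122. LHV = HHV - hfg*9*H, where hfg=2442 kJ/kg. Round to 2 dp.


LHV = HHV - hfg * 9 * H
Water correction = 2442 * 9 * 0.122 = 2681.316 kJ/kg
LHV = 42309 - 2681.316 = 39627.68 kJ/kg


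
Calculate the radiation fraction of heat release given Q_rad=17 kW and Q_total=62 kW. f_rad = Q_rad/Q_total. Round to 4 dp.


f_rad = Q_rad / Q_total
f_rad = 17 / 62 = 0.2742


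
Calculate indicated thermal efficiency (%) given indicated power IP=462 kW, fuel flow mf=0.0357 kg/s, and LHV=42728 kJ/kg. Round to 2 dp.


eta_ith = (IP / (mf * LHV)) * 100
Denominator = 0.0357 * 42728 = 1525.3896 kW
eta_ith = (462 / 1525.3896) * 100 = 30.29%


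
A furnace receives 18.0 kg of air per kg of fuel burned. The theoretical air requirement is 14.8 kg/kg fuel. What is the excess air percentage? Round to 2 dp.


Excess air = actual - stoichiometric = 18.0 - 14.8 = 3.20 kg/kg fuel
Excess air % = (excess / stoich) * 100 = (3.20 / 14.8) * 100 = 21.62%


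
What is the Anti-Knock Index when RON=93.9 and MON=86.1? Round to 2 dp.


AKI = (RON + MON) / 2
AKI = (93.9 + 86.1) / 2
AKI = 180.0 / 2 = 90.00


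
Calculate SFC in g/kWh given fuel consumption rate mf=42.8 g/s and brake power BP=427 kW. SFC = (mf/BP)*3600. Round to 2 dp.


SFC = (mf / BP) * 3600
Rate = 42.8 / 427 = 0.100234 g/(s*kW)
SFC = 0.100234 * 3600 = 360.84 g/kWh


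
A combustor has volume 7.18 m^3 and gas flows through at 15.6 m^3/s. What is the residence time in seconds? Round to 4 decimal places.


tau = V / Q_flow
tau = 7.18 / 15.6 = 0.4603 s


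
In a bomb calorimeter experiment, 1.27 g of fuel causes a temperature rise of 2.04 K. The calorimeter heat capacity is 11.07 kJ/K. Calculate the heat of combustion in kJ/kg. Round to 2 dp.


Hc = C_cal * delta_T / m_fuel
Q_released = 11.07 * 2.04 = 22.5828 kJ
m_fuel = 1.27 g = 1.27/1000 kg = 0.001270 kg
Hc = 22.5828 / 0.001270 = 17781.73 kJ/kg


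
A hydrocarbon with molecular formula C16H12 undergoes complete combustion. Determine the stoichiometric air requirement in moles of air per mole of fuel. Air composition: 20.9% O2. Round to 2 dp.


Balanced combustion: C16H12 + 19 O2 -> 16 CO2 + 6 H2O
O2 needed = C + H/4 = 16 + 12/4 = 19.00 moles
Air moles = O2 / 0.209 = 19.00 / 0.209 = 90.91 moles air


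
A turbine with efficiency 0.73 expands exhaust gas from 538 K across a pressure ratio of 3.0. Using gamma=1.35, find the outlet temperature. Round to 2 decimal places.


T_out = T_in * (1 - eta * (1 - PR^(-(gamma-1)/gamma)))
Exponent = -(1.35-1)/1.35 = -0.25925926
PR^exp = 3.0^(-0.25925926) = 0.75214556
Factor = 1 - 0.73*(1 - 0.75214556) = 0.81906626
T_out = 538 * 0.81906626 = 440.66 K


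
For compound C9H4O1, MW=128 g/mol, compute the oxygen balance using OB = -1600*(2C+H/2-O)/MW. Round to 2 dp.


OB = -1600 * (2C + H/2 - O) / MW
Inner = 2*9 + 4/2 - 1 = 19.00
OB = -1600 * 19.00 / 128 = -237.50%


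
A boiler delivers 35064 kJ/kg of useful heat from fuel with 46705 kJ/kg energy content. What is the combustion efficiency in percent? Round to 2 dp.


Efficiency = (Q_useful / Q_fuel) * 100
Efficiency = (35064 / 46705) * 100
Efficiency = 0.7508 * 100 = 75.08%


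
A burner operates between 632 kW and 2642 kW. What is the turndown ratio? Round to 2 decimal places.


TDR = Q_max / Q_min
TDR = 2642 / 632 = 4.18


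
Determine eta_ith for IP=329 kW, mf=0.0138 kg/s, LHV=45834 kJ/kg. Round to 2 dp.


eta_ith = (IP / (mf * LHV)) * 100
Denominator = 0.0138 * 45834 = 632.5092 kW
eta_ith = (329 / 632.5092) * 100 = 52.02%


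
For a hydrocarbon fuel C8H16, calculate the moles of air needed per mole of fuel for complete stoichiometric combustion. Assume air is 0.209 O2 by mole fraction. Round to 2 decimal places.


Balanced combustion: C8H16 + 12 O2 -> 8 CO2 + 8 H2O
O2 needed = C + H/4 = 8 + 16/4 = 12.00 moles
Air moles = O2 / 0.209 = 12.00 / 0.209 = 57.42 moles air


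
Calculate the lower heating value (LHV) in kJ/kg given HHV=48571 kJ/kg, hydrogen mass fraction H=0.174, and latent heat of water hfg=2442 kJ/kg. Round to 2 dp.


LHV = HHV - hfg * 9 * H
Water correction = 2442 * 9 * 0.174 = 3824.172 kJ/kg
LHV = 48571 - 3824.172 = 44746.83 kJ/kg


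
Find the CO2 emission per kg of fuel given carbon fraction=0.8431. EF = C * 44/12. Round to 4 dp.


EF = C_frac * (M_CO2 / M_C)
EF = 0.8431 * (44/12)
EF = 0.8431 * 3.666667 = 3.0914 kg_CO2/kg_fuel


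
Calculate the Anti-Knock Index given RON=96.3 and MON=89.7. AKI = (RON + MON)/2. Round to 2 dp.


AKI = (RON + MON) / 2
AKI = (96.3 + 89.7) / 2
AKI = 186.0 / 2 = 93.00


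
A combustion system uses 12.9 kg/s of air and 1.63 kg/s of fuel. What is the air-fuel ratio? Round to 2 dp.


AFR = m_air / m_fuel
AFR = 12.9 / 1.63 = 7.91


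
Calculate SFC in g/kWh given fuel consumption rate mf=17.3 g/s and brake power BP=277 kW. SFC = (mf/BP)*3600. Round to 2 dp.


SFC = (mf / BP) * 3600
Rate = 17.3 / 277 = 0.062455 g/(s*kW)
SFC = 0.062455 * 3600 = 224.84 g/kWh


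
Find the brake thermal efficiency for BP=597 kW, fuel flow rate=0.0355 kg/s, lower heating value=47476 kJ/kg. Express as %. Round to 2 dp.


eta_BTE = (BP / (mf * LHV)) * 100
Denominator = 0.0355 * 47476 = 1685.3980 kW
eta_BTE = (597 / 1685.3980) * 100 = 35.42%


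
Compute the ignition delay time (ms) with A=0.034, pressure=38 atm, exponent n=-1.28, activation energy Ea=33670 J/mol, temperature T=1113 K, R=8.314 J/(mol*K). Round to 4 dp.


tau = A * P^n * exp(Ea/(R*T))
P^n = 38^(-1.28) = 0.00950336
Ea/(R*T) = 33670/(8.314*1113) = 3.638630
exp(Ea/(R*T)) = 38.039698
tau = 0.034 * 0.00950336 * 38.039698 = 0.0123 ms


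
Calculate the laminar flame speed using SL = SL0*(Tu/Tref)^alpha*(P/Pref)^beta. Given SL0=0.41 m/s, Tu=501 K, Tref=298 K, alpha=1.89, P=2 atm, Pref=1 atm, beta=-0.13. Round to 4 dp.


SL = SL0 * (Tu/Tref)^alpha * (P/Pref)^beta
T ratio = 501/298 = 1.68120805
(T ratio)^alpha = 1.68120805^1.89 = 2.669467
(P/Pref)^beta = 2^(-0.13) = 0.913831
SL = 0.41 * 2.669467 * 0.913831 = 1.0002 m/s


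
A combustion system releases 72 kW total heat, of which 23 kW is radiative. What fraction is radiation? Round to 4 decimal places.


f_rad = Q_rad / Q_total
f_rad = 23 / 72 = 0.3194


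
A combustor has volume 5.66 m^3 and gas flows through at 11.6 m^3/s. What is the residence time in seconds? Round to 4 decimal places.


tau = V / Q_flow
tau = 5.66 / 11.6 = 0.4879 s


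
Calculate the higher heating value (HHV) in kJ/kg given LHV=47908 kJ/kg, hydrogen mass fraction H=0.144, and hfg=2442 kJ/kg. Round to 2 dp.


HHV = LHV + hfg * 9 * H
Water addition = 2442 * 9 * 0.144 = 3164.832 kJ/kg
HHV = 47908 + 3164.832 = 51072.83 kJ/kg


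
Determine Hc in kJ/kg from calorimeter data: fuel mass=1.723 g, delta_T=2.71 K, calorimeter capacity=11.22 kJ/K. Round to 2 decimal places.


Hc = C_cal * delta_T / m_fuel
Q_released = 11.22 * 2.71 = 30.4062 kJ
m_fuel = 1.723 g = 1.723/1000 kg = 0.001723 kg
Hc = 30.4062 / 0.001723 = 17647.24 kJ/kg


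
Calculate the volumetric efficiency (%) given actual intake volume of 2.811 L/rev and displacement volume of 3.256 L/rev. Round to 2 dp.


eta_v = (V_actual / V_disp) * 100
Ratio = 2.811 / 3.256 = 0.8633
eta_v = 0.8633 * 100 = 86.33%


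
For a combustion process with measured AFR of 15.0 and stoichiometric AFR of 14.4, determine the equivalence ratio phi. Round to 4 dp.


phi = AFR_stoich / AFR_actual
phi = 14.4 / 15.0 = 0.9600


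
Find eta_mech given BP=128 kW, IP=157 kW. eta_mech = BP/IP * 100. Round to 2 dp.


eta_mech = (BP / IP) * 100
Ratio = 128 / 157 = 0.8153
eta_mech = 0.8153 * 100 = 81.53%


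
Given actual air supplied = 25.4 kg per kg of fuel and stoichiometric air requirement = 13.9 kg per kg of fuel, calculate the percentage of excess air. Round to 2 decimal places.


Excess air = actual - stoichiometric = 25.4 - 13.9 = 11.50 kg/kg fuel
Excess air % = (excess / stoich) * 100 = (11.50 / 13.9) * 100 = 82.73%


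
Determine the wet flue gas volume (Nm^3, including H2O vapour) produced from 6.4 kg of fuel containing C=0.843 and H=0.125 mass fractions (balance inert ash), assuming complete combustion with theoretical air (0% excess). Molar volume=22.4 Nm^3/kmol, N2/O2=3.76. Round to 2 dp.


Per kg fuel: CO2 = (C/12 kmol)*22.4 = (0.843/12)*22.4 = 1.57360 Nm^3
Per kg fuel: H2O = (H/2 kmol)*22.4 = (0.125/2)*22.4 = 1.40000 Nm^3
O2 needed per kg fuel = C/12 + H/4 = 0.843/12 + 0.125/4 = 0.10150000 kmol
Per kg fuel: N2 = O2*3.76*22.4 = 0.10150000*3.76*22.4 = 8.54874 Nm^3
Total per kg = 1.57360 + 1.40000 + 8.54874 = 11.52234 Nm^3
Total = 11.52234 * 6.4 = 73.74 Nm^3


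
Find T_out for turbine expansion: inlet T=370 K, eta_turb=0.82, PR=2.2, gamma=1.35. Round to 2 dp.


T_out = T_in * (1 - eta * (1 - PR^(-(gamma-1)/gamma)))
Exponent = -(1.35-1)/1.35 = -0.25925926
PR^exp = 2.2^(-0.25925926) = 0.81512413
Factor = 1 - 0.82*(1 - 0.81512413) = 0.84840179
T_out = 370 * 0.84840179 = 313.91 K


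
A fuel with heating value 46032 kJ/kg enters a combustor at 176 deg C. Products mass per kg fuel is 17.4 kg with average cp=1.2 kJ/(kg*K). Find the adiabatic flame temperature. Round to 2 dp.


T_ad = T_in + Hc / (m_p * cp)
Denominator = 17.4 * 1.2 = 20.8800
Temperature rise = 46032 / 20.8800 = 2204.60 K
T_ad = 176 + 2204.60 = 2380.60 deg C


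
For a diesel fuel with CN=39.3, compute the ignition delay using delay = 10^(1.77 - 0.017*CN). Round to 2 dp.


delay = 10^(1.77 - 0.017*CN)
Exponent = 1.77 - 0.017*39.3 = 1.1019
delay = 10^1.1019 = 12.64 ms


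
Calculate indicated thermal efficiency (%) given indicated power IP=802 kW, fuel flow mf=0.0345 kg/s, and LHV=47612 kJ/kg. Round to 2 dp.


eta_ith = (IP / (mf * LHV)) * 100
Denominator = 0.0345 * 47612 = 1642.6140 kW
eta_ith = (802 / 1642.6140) * 100 = 48.82%


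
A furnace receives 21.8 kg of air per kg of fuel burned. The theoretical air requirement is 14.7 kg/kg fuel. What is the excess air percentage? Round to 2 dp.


Excess air = actual - stoichiometric = 21.8 - 14.7 = 7.10 kg/kg fuel
Excess air % = (excess / stoich) * 100 = (7.10 / 14.7) * 100 = 48.30%


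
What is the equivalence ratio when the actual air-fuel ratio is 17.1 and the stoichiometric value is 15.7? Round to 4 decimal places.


phi = AFR_stoich / AFR_actual
phi = 15.7 / 17.1 = 0.9181


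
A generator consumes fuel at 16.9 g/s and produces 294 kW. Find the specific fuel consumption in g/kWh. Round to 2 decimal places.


SFC = (mf / BP) * 3600
Rate = 16.9 / 294 = 0.057483 g/(s*kW)
SFC = 0.057483 * 3600 = 206.94 g/kWh


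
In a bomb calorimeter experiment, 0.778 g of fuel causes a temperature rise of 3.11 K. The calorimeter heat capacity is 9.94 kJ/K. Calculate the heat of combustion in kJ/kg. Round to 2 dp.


Hc = C_cal * delta_T / m_fuel
Q_released = 9.94 * 3.11 = 30.9134 kJ
m_fuel = 0.778 g = 0.778/1000 kg = 0.000778 kg
Hc = 30.9134 / 0.000778 = 39734.45 kJ/kg


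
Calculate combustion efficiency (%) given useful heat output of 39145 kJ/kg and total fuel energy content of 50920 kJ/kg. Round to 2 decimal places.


Efficiency = (Q_useful / Q_fuel) * 100
Efficiency = (39145 / 50920) * 100
Efficiency = 0.7688 * 100 = 76.88%


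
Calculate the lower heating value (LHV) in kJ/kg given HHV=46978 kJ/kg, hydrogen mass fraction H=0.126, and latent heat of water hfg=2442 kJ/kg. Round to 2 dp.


LHV = HHV - hfg * 9 * H
Water correction = 2442 * 9 * 0.126 = 2769.228 kJ/kg
LHV = 46978 - 2769.228 = 44208.77 kJ/kg


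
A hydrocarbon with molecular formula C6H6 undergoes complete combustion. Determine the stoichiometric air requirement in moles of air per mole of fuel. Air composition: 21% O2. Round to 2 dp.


Balanced combustion: C6H6 + 7.5 O2 -> 6 CO2 + 3 H2O
O2 needed = C + H/4 = 6 + 6/4 = 7.50 moles
Air moles = O2 / 0.21 = 7.50 / 0.21 = 35.71 moles air


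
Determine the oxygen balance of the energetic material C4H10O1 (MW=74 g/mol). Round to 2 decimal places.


OB = -1600 * (2C + H/2 - O) / MW
Inner = 2*4 + 10/2 - 1 = 12.00
OB = -1600 * 12.00 / 74 = -259.46%


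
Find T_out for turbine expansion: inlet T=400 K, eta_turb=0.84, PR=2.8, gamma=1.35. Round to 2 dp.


T_out = T_in * (1 - eta * (1 - PR^(-(gamma-1)/gamma)))
Exponent = -(1.35-1)/1.35 = -0.25925926
PR^exp = 2.8^(-0.25925926) = 0.76572026
Factor = 1 - 0.84*(1 - 0.76572026) = 0.80320502
T_out = 400 * 0.80320502 = 321.28 K


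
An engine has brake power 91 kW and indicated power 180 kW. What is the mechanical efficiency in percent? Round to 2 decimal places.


eta_mech = (BP / IP) * 100
Ratio = 91 / 180 = 0.5056
eta_mech = 0.5056 * 100 = 50.56%


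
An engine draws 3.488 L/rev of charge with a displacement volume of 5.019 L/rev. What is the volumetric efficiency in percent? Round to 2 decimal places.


eta_v = (V_actual / V_disp) * 100
Ratio = 3.488 / 5.019 = 0.6950
eta_v = 0.6950 * 100 = 69.50%


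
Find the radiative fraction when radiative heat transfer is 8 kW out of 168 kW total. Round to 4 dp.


f_rad = Q_rad / Q_total
f_rad = 8 / 168 = 0.0476


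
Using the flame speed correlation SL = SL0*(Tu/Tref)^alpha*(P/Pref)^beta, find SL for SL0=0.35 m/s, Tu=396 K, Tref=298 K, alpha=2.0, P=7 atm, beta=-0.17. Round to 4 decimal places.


SL = SL0 * (Tu/Tref)^alpha * (P/Pref)^beta
T ratio = 396/298 = 1.32885906
(T ratio)^alpha = 1.32885906^2.0 = 1.765866
(P/Pref)^beta = 7^(-0.17) = 0.718345
SL = 0.35 * 1.765866 * 0.718345 = 0.4440 m/s


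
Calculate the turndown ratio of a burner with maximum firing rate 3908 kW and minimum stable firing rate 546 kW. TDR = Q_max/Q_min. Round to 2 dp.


TDR = Q_max / Q_min
TDR = 3908 / 546 = 7.16


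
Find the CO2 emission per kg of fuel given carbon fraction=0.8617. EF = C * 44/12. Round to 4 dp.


EF = C_frac * (M_CO2 / M_C)
EF = 0.8617 * (44/12)
EF = 0.8617 * 3.666667 = 3.1596 kg_CO2/kg_fuel


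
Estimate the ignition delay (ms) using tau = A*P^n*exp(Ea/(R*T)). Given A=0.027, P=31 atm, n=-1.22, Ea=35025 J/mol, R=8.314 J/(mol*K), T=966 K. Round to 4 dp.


tau = A * P^n * exp(Ea/(R*T))
P^n = 31^(-1.22) = 0.01515440
Ea/(R*T) = 35025/(8.314*966) = 4.361049
exp(Ea/(R*T)) = 78.339294
tau = 0.027 * 0.01515440 * 78.339294 = 0.0321 ms


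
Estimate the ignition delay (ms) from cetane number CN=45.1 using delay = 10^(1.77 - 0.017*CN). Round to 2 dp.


delay = 10^(1.77 - 0.017*CN)
Exponent = 1.77 - 0.017*45.1 = 1.0033
delay = 10^1.0033 = 10.08 ms


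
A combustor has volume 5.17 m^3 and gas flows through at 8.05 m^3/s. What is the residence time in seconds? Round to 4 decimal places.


tau = V / Q_flow
tau = 5.17 / 8.05 = 0.6422 s


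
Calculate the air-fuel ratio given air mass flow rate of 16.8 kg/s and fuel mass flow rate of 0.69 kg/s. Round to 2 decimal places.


AFR = m_air / m_fuel
AFR = 16.8 / 0.69 = 24.35


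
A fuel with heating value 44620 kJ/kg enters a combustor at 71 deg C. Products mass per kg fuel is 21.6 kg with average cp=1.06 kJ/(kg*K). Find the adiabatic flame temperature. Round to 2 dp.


T_ad = T_in + Hc / (m_p * cp)
Denominator = 21.6 * 1.06 = 22.8960
Temperature rise = 44620 / 22.8960 = 1948.81 K
T_ad = 71 + 1948.81 = 2019.81 deg C


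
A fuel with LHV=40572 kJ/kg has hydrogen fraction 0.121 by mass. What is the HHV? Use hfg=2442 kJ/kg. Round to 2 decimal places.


HHV = LHV + hfg * 9 * H
Water addition = 2442 * 9 * 0.121 = 2659.338 kJ/kg
HHV = 40572 + 2659.338 = 43231.34 kJ/kg


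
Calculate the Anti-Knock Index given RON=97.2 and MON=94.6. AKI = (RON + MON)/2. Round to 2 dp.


AKI = (RON + MON) / 2
AKI = (97.2 + 94.6) / 2
AKI = 191.8 / 2 = 95.90


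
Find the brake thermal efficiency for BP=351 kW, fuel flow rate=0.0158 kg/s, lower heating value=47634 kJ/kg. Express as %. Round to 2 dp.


eta_BTE = (BP / (mf * LHV)) * 100
Denominator = 0.0158 * 47634 = 752.6172 kW
eta_BTE = (351 / 752.6172) * 100 = 46.64%


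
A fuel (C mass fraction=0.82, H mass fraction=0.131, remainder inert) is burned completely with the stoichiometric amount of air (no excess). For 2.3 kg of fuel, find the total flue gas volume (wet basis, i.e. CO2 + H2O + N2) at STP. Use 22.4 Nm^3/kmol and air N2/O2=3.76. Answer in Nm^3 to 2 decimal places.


Per kg fuel: CO2 = (C/12 kmol)*22.4 = (0.82/12)*22.4 = 1.53067 Nm^3
Per kg fuel: H2O = (H/2 kmol)*22.4 = (0.131/2)*22.4 = 1.46720 Nm^3
O2 needed per kg fuel = C/12 + H/4 = 0.82/12 + 0.131/4 = 0.10108333 kmol
Per kg fuel: N2 = O2*3.76*22.4 = 0.10108333*3.76*22.4 = 8.51364 Nm^3
Total per kg = 1.53067 + 1.46720 + 8.51364 = 11.51151 Nm^3
Total = 11.51151 * 2.3 = 26.48 Nm^3


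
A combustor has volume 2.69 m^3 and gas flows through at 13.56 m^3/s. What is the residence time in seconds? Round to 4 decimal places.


tau = V / Q_flow
tau = 2.69 / 13.56 = 0.1984 s


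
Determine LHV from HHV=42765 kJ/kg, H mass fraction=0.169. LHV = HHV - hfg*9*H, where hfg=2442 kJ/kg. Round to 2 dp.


LHV = HHV - hfg * 9 * H
Water correction = 2442 * 9 * 0.169 = 3714.282 kJ/kg
LHV = 42765 - 3714.282 = 39050.72 kJ/kg


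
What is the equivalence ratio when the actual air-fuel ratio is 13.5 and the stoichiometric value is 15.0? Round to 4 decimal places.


phi = AFR_stoich / AFR_actual
phi = 15.0 / 13.5 = 1.1111


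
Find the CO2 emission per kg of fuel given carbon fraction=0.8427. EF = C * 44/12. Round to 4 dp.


EF = C_frac * (M_CO2 / M_C)
EF = 0.8427 * (44/12)
EF = 0.8427 * 3.666667 = 3.0899 kg_CO2/kg_fuel


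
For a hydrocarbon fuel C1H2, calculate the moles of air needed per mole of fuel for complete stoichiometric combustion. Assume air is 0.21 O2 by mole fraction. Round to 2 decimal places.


Balanced combustion: C1H2 + 1.5 O2 -> 1 CO2 + 1 H2O
O2 needed = C + H/4 = 1 + 2/4 = 1.50 moles
Air moles = O2 / 0.21 = 1.50 / 0.21 = 7.14 moles air


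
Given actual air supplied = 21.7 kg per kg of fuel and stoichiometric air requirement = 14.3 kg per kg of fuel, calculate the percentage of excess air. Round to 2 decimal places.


Excess air = actual - stoichiometric = 21.7 - 14.3 = 7.40 kg/kg fuel
Excess air % = (excess / stoich) * 100 = (7.40 / 14.3) * 100 = 51.75%


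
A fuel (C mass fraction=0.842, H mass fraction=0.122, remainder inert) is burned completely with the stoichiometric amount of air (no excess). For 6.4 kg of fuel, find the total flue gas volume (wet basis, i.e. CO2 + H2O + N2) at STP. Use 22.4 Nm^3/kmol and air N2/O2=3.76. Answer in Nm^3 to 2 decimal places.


Per kg fuel: CO2 = (C/12 kmol)*22.4 = (0.842/12)*22.4 = 1.57173 Nm^3
Per kg fuel: H2O = (H/2 kmol)*22.4 = (0.122/2)*22.4 = 1.36640 Nm^3
O2 needed per kg fuel = C/12 + H/4 = 0.842/12 + 0.122/4 = 0.10066667 kmol
Per kg fuel: N2 = O2*3.76*22.4 = 0.10066667*3.76*22.4 = 8.47855 Nm^3
Total per kg = 1.57173 + 1.36640 + 8.47855 = 11.41668 Nm^3
Total = 11.41668 * 6.4 = 73.07 Nm^3


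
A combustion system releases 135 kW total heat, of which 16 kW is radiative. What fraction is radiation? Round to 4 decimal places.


f_rad = Q_rad / Q_total
f_rad = 16 / 135 = 0.1185


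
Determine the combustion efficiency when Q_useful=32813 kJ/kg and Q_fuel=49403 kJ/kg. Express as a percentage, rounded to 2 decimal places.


Efficiency = (Q_useful / Q_fuel) * 100
Efficiency = (32813 / 49403) * 100
Efficiency = 0.6642 * 100 = 66.42%


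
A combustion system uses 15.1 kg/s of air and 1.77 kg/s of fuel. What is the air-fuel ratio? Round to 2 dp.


AFR = m_air / m_fuel
AFR = 15.1 / 1.77 = 8.53


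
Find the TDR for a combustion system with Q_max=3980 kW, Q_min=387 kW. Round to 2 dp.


TDR = Q_max / Q_min
TDR = 3980 / 387 = 10.28


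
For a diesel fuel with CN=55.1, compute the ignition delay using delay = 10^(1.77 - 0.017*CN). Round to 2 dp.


delay = 10^(1.77 - 0.017*CN)
Exponent = 1.77 - 0.017*55.1 = 0.8333
delay = 10^0.8333 = 6.81 ms


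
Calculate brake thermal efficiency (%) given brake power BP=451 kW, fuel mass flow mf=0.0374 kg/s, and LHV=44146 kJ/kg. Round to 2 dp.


eta_BTE = (BP / (mf * LHV)) * 100
Denominator = 0.0374 * 44146 = 1651.0604 kW
eta_BTE = (451 / 1651.0604) * 100 = 27.32%


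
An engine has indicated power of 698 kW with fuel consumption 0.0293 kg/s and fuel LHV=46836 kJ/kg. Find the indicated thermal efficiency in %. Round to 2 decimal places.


eta_ith = (IP / (mf * LHV)) * 100
Denominator = 0.0293 * 46836 = 1372.2948 kW
eta_ith = (698 / 1372.2948) * 100 = 50.86%


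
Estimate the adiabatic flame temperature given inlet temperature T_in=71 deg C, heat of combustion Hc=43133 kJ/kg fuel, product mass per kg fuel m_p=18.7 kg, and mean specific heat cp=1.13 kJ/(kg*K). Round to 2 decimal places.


T_ad = T_in + Hc / (m_p * cp)
Denominator = 18.7 * 1.13 = 21.1310
Temperature rise = 43133 / 21.1310 = 2041.22 K
T_ad = 71 + 2041.22 = 2112.22 deg C


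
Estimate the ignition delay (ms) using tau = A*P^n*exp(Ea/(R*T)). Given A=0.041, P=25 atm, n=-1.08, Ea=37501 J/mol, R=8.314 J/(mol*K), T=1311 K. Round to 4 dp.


tau = A * P^n * exp(Ea/(R*T))
P^n = 25^(-1.08) = 0.03091895
Ea/(R*T) = 37501/(8.314*1311) = 3.440568
exp(Ea/(R*T)) = 31.204675
tau = 0.041 * 0.03091895 * 31.204675 = 0.0396 ms


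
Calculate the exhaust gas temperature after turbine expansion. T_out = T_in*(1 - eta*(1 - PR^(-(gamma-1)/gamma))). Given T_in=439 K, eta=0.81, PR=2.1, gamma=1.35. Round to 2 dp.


T_out = T_in * (1 - eta * (1 - PR^(-(gamma-1)/gamma)))
Exponent = -(1.35-1)/1.35 = -0.25925926
PR^exp = 2.1^(-0.25925926) = 0.82501466
Factor = 1 - 0.81*(1 - 0.82501466) = 0.85826187
T_out = 439 * 0.85826187 = 376.78 K


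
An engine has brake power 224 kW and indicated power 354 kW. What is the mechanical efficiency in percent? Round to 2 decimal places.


eta_mech = (BP / IP) * 100
Ratio = 224 / 354 = 0.6328
eta_mech = 0.6328 * 100 = 63.28%


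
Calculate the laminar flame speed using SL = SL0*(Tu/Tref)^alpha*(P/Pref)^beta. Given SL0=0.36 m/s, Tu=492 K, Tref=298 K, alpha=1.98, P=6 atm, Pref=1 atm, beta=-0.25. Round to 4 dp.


SL = SL0 * (Tu/Tref)^alpha * (P/Pref)^beta
T ratio = 492/298 = 1.65100671
(T ratio)^alpha = 1.65100671^1.98 = 2.698626
(P/Pref)^beta = 6^(-0.25) = 0.638943
SL = 0.36 * 2.698626 * 0.638943 = 0.6207 m/s


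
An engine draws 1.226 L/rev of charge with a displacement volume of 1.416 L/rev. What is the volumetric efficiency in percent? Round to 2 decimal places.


eta_v = (V_actual / V_disp) * 100
Ratio = 1.226 / 1.416 = 0.8658
eta_v = 0.8658 * 100 = 86.58%


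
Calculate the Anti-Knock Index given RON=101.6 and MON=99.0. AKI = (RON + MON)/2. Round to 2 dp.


AKI = (RON + MON) / 2
AKI = (101.6 + 99.0) / 2
AKI = 200.6 / 2 = 100.30


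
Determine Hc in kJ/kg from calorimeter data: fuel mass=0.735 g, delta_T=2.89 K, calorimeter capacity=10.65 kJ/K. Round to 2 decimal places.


Hc = C_cal * delta_T / m_fuel
Q_released = 10.65 * 2.89 = 30.7785 kJ
m_fuel = 0.735 g = 0.735/1000 kg = 0.000735 kg
Hc = 30.7785 / 0.000735 = 41875.51 kJ/kg


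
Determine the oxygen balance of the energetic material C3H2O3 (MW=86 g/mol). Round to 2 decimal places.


OB = -1600 * (2C + H/2 - O) / MW
Inner = 2*3 + 2/2 - 3 = 4.00
OB = -1600 * 4.00 / 86 = -74.42%


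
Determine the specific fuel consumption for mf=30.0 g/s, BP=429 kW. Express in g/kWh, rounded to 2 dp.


SFC = (mf / BP) * 3600
Rate = 30.0 / 429 = 0.069930 g/(s*kW)
SFC = 0.069930 * 3600 = 251.75 g/kWh


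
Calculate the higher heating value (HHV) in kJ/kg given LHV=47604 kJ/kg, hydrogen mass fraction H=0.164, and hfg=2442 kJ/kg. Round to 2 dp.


HHV = LHV + hfg * 9 * H
Water addition = 2442 * 9 * 0.164 = 3604.392 kJ/kg
HHV = 47604 + 3604.392 = 51208.39 kJ/kg


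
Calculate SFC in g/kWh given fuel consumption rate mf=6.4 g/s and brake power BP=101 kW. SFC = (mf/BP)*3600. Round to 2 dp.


SFC = (mf / BP) * 3600
Rate = 6.4 / 101 = 0.063366 g/(s*kW)
SFC = 0.063366 * 3600 = 228.12 g/kWh


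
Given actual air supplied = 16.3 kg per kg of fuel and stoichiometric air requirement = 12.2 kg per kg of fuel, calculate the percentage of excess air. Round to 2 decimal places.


Excess air = actual - stoichiometric = 16.3 - 12.2 = 4.10 kg/kg fuel
Excess air % = (excess / stoich) * 100 = (4.10 / 12.2) * 100 = 33.61%


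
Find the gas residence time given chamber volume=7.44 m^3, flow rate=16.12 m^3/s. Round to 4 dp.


tau = V / Q_flow
tau = 7.44 / 16.12 = 0.4615 s


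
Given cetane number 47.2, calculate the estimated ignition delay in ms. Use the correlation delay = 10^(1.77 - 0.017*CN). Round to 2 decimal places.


delay = 10^(1.77 - 0.017*CN)
Exponent = 1.77 - 0.017*47.2 = 0.9676
delay = 10^0.9676 = 9.28 ms


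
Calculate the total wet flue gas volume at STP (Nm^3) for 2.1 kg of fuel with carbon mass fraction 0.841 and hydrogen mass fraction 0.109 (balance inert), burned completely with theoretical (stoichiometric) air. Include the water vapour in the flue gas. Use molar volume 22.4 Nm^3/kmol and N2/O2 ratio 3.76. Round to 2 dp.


Per kg fuel: CO2 = (C/12 kmol)*22.4 = (0.841/12)*22.4 = 1.56987 Nm^3
Per kg fuel: H2O = (H/2 kmol)*22.4 = (0.109/2)*22.4 = 1.22080 Nm^3
O2 needed per kg fuel = C/12 + H/4 = 0.841/12 + 0.109/4 = 0.09733333 kmol
Per kg fuel: N2 = O2*3.76*22.4 = 0.09733333*3.76*22.4 = 8.19780 Nm^3
Total per kg = 1.56987 + 1.22080 + 8.19780 = 10.98847 Nm^3
Total = 10.98847 * 2.1 = 23.08 Nm^3


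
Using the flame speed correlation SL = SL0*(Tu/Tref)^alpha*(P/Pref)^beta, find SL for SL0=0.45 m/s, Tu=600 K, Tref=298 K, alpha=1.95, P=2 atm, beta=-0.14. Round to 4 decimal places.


SL = SL0 * (Tu/Tref)^alpha * (P/Pref)^beta
T ratio = 600/298 = 2.01342282
(T ratio)^alpha = 2.01342282^1.95 = 3.914472
(P/Pref)^beta = 2^(-0.14) = 0.907519
SL = 0.45 * 3.914472 * 0.907519 = 1.5986 m/s


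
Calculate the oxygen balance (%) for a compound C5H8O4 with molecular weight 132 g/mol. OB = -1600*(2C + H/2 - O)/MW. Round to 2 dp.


OB = -1600 * (2C + H/2 - O) / MW
Inner = 2*5 + 8/2 - 4 = 10.00
OB = -1600 * 10.00 / 132 = -121.21%


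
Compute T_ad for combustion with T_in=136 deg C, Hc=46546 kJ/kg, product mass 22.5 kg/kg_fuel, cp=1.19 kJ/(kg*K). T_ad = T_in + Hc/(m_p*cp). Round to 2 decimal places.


T_ad = T_in + Hc / (m_p * cp)
Denominator = 22.5 * 1.19 = 26.7750
Temperature rise = 46546 / 26.7750 = 1738.41 K
T_ad = 136 + 1738.41 = 1874.41 deg C


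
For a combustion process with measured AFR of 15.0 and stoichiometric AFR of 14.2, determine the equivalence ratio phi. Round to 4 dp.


phi = AFR_stoich / AFR_actual
phi = 14.2 / 15.0 = 0.9467


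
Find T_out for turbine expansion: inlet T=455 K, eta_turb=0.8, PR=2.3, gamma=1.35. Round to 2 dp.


T_out = T_in * (1 - eta * (1 - PR^(-(gamma-1)/gamma)))
Exponent = -(1.35-1)/1.35 = -0.25925926
PR^exp = 2.3^(-0.25925926) = 0.80578413
Factor = 1 - 0.8*(1 - 0.80578413) = 0.84462730
T_out = 455 * 0.84462730 = 384.31 K


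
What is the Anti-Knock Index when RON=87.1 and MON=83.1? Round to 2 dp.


AKI = (RON + MON) / 2
AKI = (87.1 + 83.1) / 2
AKI = 170.2 / 2 = 85.10


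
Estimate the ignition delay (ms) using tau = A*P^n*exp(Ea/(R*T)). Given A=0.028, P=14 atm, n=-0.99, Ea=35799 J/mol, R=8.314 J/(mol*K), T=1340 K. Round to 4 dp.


tau = A * P^n * exp(Ea/(R*T))
P^n = 14^(-0.99) = 0.07333871
Ea/(R*T) = 35799/(8.314*1340) = 3.213336
exp(Ea/(R*T)) = 24.861876
tau = 0.028 * 0.07333871 * 24.861876 = 0.0511 ms


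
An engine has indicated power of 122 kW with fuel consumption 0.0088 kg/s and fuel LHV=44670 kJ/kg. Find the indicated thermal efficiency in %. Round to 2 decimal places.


eta_ith = (IP / (mf * LHV)) * 100
Denominator = 0.0088 * 44670 = 393.0960 kW
eta_ith = (122 / 393.0960) * 100 = 31.04%


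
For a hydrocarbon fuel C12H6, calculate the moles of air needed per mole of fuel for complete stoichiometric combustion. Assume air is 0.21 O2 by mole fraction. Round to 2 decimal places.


Balanced combustion: C12H6 + 13.5 O2 -> 12 CO2 + 3 H2O
O2 needed = C + H/4 = 12 + 6/4 = 13.50 moles
Air moles = O2 / 0.21 = 13.50 / 0.21 = 64.29 moles air


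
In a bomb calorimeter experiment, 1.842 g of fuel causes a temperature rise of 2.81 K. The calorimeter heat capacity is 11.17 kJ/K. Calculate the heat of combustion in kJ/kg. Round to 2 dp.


Hc = C_cal * delta_T / m_fuel
Q_released = 11.17 * 2.81 = 31.3877 kJ
m_fuel = 1.842 g = 1.842/1000 kg = 0.001842 kg
Hc = 31.3877 / 0.001842 = 17040.01 kJ/kg


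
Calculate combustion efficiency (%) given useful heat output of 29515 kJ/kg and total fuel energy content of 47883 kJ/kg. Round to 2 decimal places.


Efficiency = (Q_useful / Q_fuel) * 100
Efficiency = (29515 / 47883) * 100
Efficiency = 0.6164 * 100 = 61.64%


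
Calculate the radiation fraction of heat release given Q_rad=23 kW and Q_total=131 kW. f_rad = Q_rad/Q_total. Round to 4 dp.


f_rad = Q_rad / Q_total
f_rad = 23 / 131 = 0.1756


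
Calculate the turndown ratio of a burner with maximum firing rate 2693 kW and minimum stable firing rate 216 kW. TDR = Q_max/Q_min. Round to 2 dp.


TDR = Q_max / Q_min
TDR = 2693 / 216 = 12.47


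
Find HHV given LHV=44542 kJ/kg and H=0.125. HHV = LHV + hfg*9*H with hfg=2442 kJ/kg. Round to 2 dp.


HHV = LHV + hfg * 9 * H
Water addition = 2442 * 9 * 0.125 = 2747.250 kJ/kg
HHV = 44542 + 2747.250 = 47289.25 kJ/kg


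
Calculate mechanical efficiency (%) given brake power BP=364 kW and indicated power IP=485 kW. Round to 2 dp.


eta_mech = (BP / IP) * 100
Ratio = 364 / 485 = 0.7505
eta_mech = 0.7505 * 100 = 75.05%


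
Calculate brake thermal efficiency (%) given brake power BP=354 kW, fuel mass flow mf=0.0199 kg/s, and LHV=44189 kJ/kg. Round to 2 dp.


eta_BTE = (BP / (mf * LHV)) * 100
Denominator = 0.0199 * 44189 = 879.3611 kW
eta_BTE = (354 / 879.3611) * 100 = 40.26%


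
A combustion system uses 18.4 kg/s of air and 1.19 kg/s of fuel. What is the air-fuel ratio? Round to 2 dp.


AFR = m_air / m_fuel
AFR = 18.4 / 1.19 = 15.46


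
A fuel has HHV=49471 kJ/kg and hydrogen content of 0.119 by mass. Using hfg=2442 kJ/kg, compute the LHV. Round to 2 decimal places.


LHV = HHV - hfg * 9 * H
Water correction = 2442 * 9 * 0.119 = 2615.382 kJ/kg
LHV = 49471 - 2615.382 = 46855.62 kJ/kg


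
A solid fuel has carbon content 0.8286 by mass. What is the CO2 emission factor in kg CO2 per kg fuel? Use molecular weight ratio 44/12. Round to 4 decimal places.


EF = C_frac * (M_CO2 / M_C)
EF = 0.8286 * (44/12)
EF = 0.8286 * 3.666667 = 3.0382 kg_CO2/kg_fuel
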